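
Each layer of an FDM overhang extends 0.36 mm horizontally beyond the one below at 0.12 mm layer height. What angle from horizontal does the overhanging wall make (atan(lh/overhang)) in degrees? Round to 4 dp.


angle = atan(0.12/0.36) = 18.4349 degrees


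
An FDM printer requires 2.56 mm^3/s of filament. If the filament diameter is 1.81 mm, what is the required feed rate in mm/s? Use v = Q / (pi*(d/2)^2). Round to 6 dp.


A = pi*(1.81/2)^2 = 2.573043
v = 2.56 / 2.573043 = 0.994931 mm/s


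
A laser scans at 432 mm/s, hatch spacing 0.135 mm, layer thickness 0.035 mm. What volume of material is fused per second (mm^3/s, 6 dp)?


Rate = 432 * 0.135 * 0.035 = 2.0412 mm^3/s


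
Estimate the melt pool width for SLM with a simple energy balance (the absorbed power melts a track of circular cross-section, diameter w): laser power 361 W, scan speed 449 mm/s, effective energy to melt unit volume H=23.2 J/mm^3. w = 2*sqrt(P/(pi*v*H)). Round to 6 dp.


w = 2*sqrt(361/(pi*449*23.2)) = 0.210059 mm


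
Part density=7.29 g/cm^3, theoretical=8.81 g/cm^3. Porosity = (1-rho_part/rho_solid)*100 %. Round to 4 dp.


Porosity = (1-7.29/8.81)*100 = 17.2531 %


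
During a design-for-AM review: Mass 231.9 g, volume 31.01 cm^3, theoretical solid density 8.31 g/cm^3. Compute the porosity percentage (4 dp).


rho_part = 231.9 / 31.01 = 7.47823283 g/cm^3
Porosity = (1 - 7.47823283/8.31)*100 = 10.0092 %


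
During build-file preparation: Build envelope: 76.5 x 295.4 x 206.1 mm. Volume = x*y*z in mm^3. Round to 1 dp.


V = 76.5 * 295.4 * 206.1 = 4657468.4 mm^3


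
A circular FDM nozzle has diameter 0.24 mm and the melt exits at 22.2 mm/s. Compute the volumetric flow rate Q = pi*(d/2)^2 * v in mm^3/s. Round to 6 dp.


A = pi*(0.24/2)^2 = 0.04523893 mm^2
Q = 0.04523893 * 22.2 = 1.004304 mm^3/s


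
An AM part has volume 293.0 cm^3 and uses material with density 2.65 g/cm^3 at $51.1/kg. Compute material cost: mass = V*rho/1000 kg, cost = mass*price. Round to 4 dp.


Mass = 293.0*2.65/1000 = 0.77645 kg
Cost = 0.77645 * 51.1 = 39.6766 $


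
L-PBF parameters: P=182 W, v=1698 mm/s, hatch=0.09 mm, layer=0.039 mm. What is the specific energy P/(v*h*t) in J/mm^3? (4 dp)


Build rate = 1698 * 0.09 * 0.039 = 5.95998 mm^3/s
SE = 182 / 5.95998 = 30.537 J/mm^3


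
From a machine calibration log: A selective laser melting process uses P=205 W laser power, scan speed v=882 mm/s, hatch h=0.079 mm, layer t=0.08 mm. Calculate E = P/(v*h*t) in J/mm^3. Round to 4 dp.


E = 205 / (882*0.079*0.08) = 36.7763 J/mm^3


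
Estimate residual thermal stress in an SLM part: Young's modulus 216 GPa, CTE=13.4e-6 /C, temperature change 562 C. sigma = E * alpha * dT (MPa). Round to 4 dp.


sigma = 216*1000 * 13.4e-6 * 562 = 1626.6528 MPa


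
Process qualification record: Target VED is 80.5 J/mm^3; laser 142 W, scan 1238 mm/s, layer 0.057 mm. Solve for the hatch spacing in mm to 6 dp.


h = 142 / (80.5*1238*0.057) = 0.024998 mm


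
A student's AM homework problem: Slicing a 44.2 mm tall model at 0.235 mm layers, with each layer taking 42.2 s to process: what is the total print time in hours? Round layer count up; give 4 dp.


Layers = ceil(44.2/0.235) = 189
t = 189 * 42.2 / 3600 = 2.2155 hrs


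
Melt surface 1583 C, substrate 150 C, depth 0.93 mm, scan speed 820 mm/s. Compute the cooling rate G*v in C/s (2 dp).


G = (1583-150)/0.93 = 1540.86021505 C/mm
CR = 1540.86021505 * 820 = 1263505.38 C/s


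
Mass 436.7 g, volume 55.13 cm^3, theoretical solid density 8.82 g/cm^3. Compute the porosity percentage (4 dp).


rho_part = 436.7 / 55.13 = 7.92127698 g/cm^3
Porosity = (1 - 7.92127698/8.82)*100 = 10.1896 %


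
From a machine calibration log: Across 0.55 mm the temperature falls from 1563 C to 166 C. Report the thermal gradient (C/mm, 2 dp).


G = (1563-166)/0.55 = 2540.0 C/mm


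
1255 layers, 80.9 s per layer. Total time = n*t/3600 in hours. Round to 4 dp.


t = 1255 * 80.9 / 3600 = 28.2026 hrs


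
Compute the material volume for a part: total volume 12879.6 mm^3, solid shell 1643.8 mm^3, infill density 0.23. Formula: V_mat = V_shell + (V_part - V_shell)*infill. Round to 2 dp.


V_infill = (12879.6 - 1643.8) * 0.23 = 2584.23
V_total = 1643.8 + 2584.23 = 4228.03 mm^3


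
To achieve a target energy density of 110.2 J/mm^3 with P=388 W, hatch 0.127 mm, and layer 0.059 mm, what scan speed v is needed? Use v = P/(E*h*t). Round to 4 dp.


v = 388 / (110.2*0.127*0.059) = 469.888 mm/s


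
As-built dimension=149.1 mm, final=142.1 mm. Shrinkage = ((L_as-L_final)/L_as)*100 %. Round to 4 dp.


Shrinkage = ((149.1-142.1)/149.1)*100 = 4.6948 %


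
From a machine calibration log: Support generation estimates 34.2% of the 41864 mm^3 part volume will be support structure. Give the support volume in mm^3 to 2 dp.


V_support = 41864 * 0.342 = 14317.49 mm^3


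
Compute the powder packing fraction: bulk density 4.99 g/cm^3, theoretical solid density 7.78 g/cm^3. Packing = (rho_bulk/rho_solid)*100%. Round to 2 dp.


Packing = (4.99/7.78)*100 = 64.14 %


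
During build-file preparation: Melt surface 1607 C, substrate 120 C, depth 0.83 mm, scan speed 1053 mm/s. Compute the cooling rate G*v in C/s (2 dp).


G = (1607-120)/0.83 = 1791.56626506 C/mm
CR = 1791.56626506 * 1053 = 1886519.28 C/s


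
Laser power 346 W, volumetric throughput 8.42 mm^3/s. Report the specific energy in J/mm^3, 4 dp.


SE = 346 / 8.42 = 41.0926 J/mm^3


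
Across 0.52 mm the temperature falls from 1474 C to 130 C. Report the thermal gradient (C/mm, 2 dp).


G = (1474-130)/0.52 = 2584.62 C/mm


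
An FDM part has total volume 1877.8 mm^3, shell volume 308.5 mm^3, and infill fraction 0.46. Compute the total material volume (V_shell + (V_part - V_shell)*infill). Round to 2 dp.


V_infill = (1877.8 - 308.5) * 0.46 = 721.88
V_total = 308.5 + 721.88 = 1030.38 mm^3


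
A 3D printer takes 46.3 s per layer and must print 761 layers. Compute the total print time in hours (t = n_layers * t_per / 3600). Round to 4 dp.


t = 761 * 46.3 / 3600 = 9.7873 hrs


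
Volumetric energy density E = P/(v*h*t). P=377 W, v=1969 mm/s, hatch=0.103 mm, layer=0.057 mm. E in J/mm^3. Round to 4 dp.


E = 377 / (1969*0.103*0.057) = 32.6125 J/mm^3


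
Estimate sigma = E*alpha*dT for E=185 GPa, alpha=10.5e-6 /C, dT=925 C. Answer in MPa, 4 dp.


sigma = 185*1000 * 10.5e-6 * 925 = 1796.8125 MPa


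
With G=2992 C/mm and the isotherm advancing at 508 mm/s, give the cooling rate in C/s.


CR = 2992 * 508 = 1519936 C/s


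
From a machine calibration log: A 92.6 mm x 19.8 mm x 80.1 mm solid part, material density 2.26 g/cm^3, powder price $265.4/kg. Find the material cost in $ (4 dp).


V = 92.6 * 19.8 * 80.1 = 146861.748 mm^3 = 146.861748 cm^3
Mass = 146.861748 * 2.26 / 1000 = 0.33190755 kg
Cost = 0.33190755 * 265.4 = 88.0883 $


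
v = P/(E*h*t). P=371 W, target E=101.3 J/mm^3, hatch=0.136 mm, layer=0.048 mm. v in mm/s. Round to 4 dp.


v = 371 / (101.3*0.136*0.048) = 561.0277 mm/s


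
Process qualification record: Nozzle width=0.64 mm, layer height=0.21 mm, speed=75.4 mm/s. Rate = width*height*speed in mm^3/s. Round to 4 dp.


Rate = 0.64 * 0.21 * 75.4 = 10.1338 mm^3/s


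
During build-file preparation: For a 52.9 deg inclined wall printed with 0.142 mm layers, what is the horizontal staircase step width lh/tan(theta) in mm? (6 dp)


step = 0.142 / tan(52.9) = 0.107394 mm


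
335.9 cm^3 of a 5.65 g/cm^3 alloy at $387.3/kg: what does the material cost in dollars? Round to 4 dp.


Mass = 335.9*5.65/1000 = 1.897835 kg
Cost = 1.897835 * 387.3 = 735.0315 $


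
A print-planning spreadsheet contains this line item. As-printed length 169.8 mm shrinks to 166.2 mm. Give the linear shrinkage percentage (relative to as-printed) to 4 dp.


Shrinkage = ((169.8-166.2)/169.8)*100 = 2.1201 %


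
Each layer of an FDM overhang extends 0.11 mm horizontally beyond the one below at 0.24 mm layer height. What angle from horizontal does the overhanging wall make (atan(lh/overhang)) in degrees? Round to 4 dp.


angle = atan(0.24/0.11) = 65.3764 degrees


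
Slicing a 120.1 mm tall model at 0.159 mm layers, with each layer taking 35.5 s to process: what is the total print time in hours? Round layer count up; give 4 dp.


Layers = ceil(120.1/0.159) = 756
t = 756 * 35.5 / 3600 = 7.455 hrs


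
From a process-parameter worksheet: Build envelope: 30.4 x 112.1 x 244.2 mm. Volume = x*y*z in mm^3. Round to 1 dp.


V = 30.4 * 112.1 * 244.2 = 832194.5 mm^3


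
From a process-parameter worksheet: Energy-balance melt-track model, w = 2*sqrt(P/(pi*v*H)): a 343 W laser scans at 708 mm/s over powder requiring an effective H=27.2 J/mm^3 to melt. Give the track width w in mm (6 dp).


w = 2*sqrt(343/(pi*708*27.2)) = 0.150592 mm


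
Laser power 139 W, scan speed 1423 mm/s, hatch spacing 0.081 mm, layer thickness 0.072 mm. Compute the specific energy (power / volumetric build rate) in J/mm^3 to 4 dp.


Build rate = 1423 * 0.081 * 0.072 = 8.298936 mm^3/s
SE = 139 / 8.298936 = 16.7491 J/mm^3


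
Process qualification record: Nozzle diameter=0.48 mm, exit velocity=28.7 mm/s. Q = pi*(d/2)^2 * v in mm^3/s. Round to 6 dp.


A = pi*(0.48/2)^2 = 0.18095574 mm^2
Q = 0.18095574 * 28.7 = 5.19343 mm^3/s


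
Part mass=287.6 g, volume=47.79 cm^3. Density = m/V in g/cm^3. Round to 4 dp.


rho = 287.6 / 47.79 = 6.018 g/cm^3


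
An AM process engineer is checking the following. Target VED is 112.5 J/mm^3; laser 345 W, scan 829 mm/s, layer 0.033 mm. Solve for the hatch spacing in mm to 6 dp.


h = 345 / (112.5*829*0.033) = 0.112098 mm


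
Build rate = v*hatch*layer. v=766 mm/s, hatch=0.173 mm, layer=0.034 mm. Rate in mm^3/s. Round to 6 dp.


Rate = 766 * 0.173 * 0.034 = 4.505612 mm^3/s


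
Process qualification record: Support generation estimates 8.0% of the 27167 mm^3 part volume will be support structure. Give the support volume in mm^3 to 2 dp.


V_support = 27167 * 0.08 = 2173.36 mm^3


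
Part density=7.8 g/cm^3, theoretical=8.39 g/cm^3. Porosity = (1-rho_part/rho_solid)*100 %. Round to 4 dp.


Porosity = (1-7.8/8.39)*100 = 7.0322 %


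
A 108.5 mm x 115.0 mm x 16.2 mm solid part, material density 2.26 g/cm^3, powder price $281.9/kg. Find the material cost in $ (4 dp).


V = 108.5 * 115.0 * 16.2 = 202135.5 mm^3 = 202.1355 cm^3
Mass = 202.1355 * 2.26 / 1000 = 0.45682623 kg
Cost = 0.45682623 * 281.9 = 128.7793 $


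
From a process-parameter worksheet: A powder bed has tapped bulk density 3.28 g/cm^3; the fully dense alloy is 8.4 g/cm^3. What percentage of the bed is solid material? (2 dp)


Packing = (3.28/8.4)*100 = 39.05 %


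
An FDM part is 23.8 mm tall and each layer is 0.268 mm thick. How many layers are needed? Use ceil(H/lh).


Layers = ceil(23.8/0.268) = 89


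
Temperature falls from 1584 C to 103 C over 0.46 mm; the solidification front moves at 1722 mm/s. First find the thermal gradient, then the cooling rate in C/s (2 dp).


G = (1584-103)/0.46 = 3219.56521739 C/mm
CR = 3219.56521739 * 1722 = 5544091.3 C/s


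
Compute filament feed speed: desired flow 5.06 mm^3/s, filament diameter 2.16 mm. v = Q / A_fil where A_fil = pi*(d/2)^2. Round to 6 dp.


A = pi*(2.16/2)^2 = 3.664354
v = 5.06 / 3.664354 = 1.380871 mm/s


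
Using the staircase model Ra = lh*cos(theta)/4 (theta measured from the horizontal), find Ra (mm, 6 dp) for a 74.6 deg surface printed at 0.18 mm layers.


Ra = 0.18 * cos(74.6) / 4 = 0.01195 mm


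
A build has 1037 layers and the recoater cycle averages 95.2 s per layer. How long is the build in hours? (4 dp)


t = 1037 * 95.2 / 3600 = 27.4229 hrs


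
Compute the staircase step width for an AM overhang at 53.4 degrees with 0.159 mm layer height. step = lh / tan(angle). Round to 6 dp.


step = 0.159 / tan(53.4) = 0.118084 mm


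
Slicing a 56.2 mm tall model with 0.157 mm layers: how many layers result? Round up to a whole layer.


Layers = ceil(56.2/0.157) = 358


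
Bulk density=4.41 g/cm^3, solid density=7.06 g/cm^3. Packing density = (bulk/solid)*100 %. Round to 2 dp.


Packing = (4.41/7.06)*100 = 62.46 %


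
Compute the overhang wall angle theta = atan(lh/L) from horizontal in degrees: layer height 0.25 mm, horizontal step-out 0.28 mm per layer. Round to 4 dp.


angle = atan(0.25/0.28) = 41.7603 degrees


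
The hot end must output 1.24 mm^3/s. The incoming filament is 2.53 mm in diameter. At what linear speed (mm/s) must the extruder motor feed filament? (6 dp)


A = pi*(2.53/2)^2 = 5.027255
v = 1.24 / 5.027255 = 0.246655 mm/s


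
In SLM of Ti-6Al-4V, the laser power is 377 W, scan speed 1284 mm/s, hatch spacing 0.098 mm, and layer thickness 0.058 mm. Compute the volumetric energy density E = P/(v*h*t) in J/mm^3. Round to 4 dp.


E = 377 / (1284*0.098*0.058) = 51.6562 J/mm^3


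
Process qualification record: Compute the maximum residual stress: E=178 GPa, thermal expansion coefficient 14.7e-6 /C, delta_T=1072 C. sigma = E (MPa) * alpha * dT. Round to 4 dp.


sigma = 178*1000 * 14.7e-6 * 1072 = 2804.9952 MPa


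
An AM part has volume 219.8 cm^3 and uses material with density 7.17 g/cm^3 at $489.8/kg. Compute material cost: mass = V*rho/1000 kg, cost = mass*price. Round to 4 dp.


Mass = 219.8*7.17/1000 = 1.575966 kg
Cost = 1.575966 * 489.8 = 771.9081 $


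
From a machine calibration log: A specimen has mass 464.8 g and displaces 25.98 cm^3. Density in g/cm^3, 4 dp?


rho = 464.8 / 25.98 = 17.8907 g/cm^3


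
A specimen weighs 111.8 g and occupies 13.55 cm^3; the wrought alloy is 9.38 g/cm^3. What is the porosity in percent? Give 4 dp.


rho_part = 111.8 / 13.55 = 8.25092251 g/cm^3
Porosity = (1 - 8.25092251/9.38)*100 = 12.0371 %


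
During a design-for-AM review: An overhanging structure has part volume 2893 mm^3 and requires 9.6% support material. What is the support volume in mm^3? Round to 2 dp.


V_support = 2893 * 0.096 = 277.73 mm^3


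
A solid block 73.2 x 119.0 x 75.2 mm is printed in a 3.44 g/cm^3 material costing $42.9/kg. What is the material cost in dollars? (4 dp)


V = 73.2 * 119.0 * 75.2 = 655052.16 mm^3 = 655.05216 cm^3
Mass = 655.05216 * 3.44 / 1000 = 2.25337943 kg
Cost = 2.25337943 * 42.9 = 96.67 $


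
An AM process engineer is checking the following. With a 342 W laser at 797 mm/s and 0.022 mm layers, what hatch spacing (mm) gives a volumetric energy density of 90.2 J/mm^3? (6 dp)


h = 342 / (90.2*797*0.022) = 0.216241 mm


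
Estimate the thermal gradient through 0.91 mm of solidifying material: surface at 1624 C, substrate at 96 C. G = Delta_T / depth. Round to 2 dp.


G = (1624-96)/0.91 = 1679.12 C/mm


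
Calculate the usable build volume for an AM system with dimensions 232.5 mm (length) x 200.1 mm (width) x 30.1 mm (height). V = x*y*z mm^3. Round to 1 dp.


V = 232.5 * 200.1 * 30.1 = 1400349.8 mm^3


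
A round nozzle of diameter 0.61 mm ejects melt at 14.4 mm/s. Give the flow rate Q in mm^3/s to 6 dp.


A = pi*(0.61/2)^2 = 0.29224666 mm^2
Q = 0.29224666 * 14.4 = 4.208352 mm^3/s


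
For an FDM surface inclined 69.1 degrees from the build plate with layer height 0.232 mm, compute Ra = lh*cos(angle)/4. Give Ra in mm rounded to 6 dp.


Ra = 0.232 * cos(69.1) / 4 = 0.020691 mm


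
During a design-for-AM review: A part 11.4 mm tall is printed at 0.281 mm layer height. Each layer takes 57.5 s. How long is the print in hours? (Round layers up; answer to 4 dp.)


Layers = ceil(11.4/0.281) = 41
t = 41 * 57.5 / 3600 = 0.6549 hrs


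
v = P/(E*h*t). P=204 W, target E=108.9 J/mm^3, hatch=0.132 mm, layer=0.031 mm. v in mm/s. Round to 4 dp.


v = 204 / (108.9*0.132*0.031) = 457.7904 mm/s


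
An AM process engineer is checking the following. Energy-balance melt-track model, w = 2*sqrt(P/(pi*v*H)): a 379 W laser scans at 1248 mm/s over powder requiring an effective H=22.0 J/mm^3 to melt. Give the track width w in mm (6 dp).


w = 2*sqrt(379/(pi*1248*22.0)) = 0.132573 mm


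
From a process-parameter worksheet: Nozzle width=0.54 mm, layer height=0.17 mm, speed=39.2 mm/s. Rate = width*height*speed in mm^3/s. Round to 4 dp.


Rate = 0.54 * 0.17 * 39.2 = 3.5986 mm^3/s


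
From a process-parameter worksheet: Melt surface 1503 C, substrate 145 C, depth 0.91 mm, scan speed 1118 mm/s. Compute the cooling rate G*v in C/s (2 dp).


G = (1503-145)/0.91 = 1492.30769231 C/mm
CR = 1492.30769231 * 1118 = 1668400.0 C/s


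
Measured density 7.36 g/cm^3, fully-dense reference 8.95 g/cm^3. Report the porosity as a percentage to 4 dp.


Porosity = (1-7.36/8.95)*100 = 17.7654 %


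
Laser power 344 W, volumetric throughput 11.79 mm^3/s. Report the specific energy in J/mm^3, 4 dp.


SE = 344 / 11.79 = 29.1773 J/mm^3


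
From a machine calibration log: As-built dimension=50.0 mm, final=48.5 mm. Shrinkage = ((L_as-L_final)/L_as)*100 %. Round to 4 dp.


Shrinkage = ((50.0-48.5)/50.0)*100 = 3.0 %


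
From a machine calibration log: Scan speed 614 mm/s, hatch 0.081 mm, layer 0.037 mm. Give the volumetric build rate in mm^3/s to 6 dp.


Rate = 614 * 0.081 * 0.037 = 1.840158 mm^3/s


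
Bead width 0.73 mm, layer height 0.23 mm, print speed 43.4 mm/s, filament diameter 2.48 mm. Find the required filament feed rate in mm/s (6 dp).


Q = 0.73 * 0.23 * 43.4 = 7.28686 mm^3/s
A_fil = pi*(2.48/2)^2 = 4.83051286 mm^2
v_feed = 7.28686 / 4.83051286 = 1.508506 mm/s


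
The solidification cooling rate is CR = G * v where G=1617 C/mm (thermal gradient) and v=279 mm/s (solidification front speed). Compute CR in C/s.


CR = 1617 * 279 = 451143 C/s


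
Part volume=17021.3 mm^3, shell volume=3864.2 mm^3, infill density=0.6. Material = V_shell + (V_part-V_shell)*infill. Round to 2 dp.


V_infill = (17021.3 - 3864.2) * 0.6 = 7894.26
V_total = 3864.2 + 7894.26 = 11758.46 mm^3


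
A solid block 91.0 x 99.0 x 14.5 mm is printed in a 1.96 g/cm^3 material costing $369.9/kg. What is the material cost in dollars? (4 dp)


V = 91.0 * 99.0 * 14.5 = 130630.5 mm^3 = 130.6305 cm^3
Mass = 130.6305 * 1.96 / 1000 = 0.25603578 kg
Cost = 0.25603578 * 369.9 = 94.7076 $


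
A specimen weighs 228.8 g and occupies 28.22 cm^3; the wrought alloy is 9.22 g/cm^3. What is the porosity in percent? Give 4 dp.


rho_part = 228.8 / 28.22 = 8.10772502 g/cm^3
Porosity = (1 - 8.10772502/9.22)*100 = 12.0637 %


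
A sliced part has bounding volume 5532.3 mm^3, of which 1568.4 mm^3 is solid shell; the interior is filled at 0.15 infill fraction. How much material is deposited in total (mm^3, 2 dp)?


V_infill = (5532.3 - 1568.4) * 0.15 = 594.59
V_total = 1568.4 + 594.59 = 2162.99 mm^3


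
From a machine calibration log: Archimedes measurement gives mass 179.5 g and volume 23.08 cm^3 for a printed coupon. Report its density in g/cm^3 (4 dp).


rho = 179.5 / 23.08 = 7.7773 g/cm^3


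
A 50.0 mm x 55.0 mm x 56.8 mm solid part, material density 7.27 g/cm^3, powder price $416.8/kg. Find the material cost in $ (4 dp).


V = 50.0 * 55.0 * 56.8 = 156200.0 mm^3 = 156.2 cm^3
Mass = 156.2 * 7.27 / 1000 = 1.135574 kg
Cost = 1.135574 * 416.8 = 473.3072 $


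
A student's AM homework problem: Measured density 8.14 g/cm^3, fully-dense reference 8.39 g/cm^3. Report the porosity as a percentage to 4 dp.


Porosity = (1-8.14/8.39)*100 = 2.9797 %


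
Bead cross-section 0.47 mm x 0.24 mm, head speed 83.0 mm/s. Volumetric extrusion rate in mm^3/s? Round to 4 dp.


Rate = 0.47 * 0.24 * 83.0 = 9.3624 mm^3/s


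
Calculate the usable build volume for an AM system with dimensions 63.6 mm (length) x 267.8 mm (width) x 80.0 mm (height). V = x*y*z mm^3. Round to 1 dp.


V = 63.6 * 267.8 * 80.0 = 1362566.4 mm^3


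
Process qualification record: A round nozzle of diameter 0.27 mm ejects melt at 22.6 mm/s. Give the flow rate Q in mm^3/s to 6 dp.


A = pi*(0.27/2)^2 = 0.05725553 mm^2
Q = 0.05725553 * 22.6 = 1.293975 mm^3/s


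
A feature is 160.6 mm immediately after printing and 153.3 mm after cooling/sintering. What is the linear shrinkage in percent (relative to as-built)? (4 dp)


Shrinkage = ((160.6-153.3)/160.6)*100 = 4.5455 %


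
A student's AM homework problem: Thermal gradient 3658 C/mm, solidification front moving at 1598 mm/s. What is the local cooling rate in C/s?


CR = 3658 * 1598 = 5845484 C/s


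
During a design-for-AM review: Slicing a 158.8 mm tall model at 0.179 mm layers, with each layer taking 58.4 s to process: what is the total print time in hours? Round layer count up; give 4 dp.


Layers = ceil(158.8/0.179) = 888
t = 888 * 58.4 / 3600 = 14.4053 hrs


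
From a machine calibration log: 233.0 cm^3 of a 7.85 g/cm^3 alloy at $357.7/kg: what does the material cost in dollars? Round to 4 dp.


Mass = 233.0*7.85/1000 = 1.82905 kg
Cost = 1.82905 * 357.7 = 654.2512 $


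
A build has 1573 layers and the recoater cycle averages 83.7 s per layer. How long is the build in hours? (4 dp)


t = 1573 * 83.7 / 3600 = 36.5723 hrs


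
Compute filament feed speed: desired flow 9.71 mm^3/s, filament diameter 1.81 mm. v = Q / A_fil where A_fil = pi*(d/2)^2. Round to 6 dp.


A = pi*(1.81/2)^2 = 2.573043
v = 9.71 / 2.573043 = 3.773742 mm/s


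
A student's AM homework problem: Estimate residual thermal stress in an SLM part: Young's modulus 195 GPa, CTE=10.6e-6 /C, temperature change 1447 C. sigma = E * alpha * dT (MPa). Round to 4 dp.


sigma = 195*1000 * 10.6e-6 * 1447 = 2990.949 MPa


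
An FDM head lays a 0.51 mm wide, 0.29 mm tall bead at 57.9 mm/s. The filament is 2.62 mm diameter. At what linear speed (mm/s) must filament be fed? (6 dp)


Q = 0.51 * 0.29 * 57.9 = 8.56341 mm^3/s
A_fil = pi*(2.62/2)^2 = 5.39128715 mm^2
v_feed = 8.56341 / 5.39128715 = 1.58838 mm/s


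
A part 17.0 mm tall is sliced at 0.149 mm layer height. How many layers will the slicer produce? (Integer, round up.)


Layers = ceil(17.0/0.149) = 115


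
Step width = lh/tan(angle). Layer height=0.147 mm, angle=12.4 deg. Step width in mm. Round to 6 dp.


step = 0.147 / tan(12.4) = 0.668594 mm


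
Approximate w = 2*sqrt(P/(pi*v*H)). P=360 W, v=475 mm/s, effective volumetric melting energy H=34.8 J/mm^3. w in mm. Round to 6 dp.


w = 2*sqrt(360/(pi*475*34.8)) = 0.166521 mm


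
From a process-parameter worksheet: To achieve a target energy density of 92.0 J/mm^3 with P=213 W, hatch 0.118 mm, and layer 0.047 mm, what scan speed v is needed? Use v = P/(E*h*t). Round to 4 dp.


v = 213 / (92.0*0.118*0.047) = 417.4572 mm/s


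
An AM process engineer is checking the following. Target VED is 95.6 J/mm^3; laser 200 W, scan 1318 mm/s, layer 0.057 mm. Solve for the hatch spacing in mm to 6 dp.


h = 200 / (95.6*1318*0.057) = 0.027847 mm


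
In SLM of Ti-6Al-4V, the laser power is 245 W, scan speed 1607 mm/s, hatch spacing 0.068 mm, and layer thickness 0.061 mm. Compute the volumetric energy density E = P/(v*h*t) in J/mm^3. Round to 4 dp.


E = 245 / (1607*0.068*0.061) = 36.7546 J/mm^3


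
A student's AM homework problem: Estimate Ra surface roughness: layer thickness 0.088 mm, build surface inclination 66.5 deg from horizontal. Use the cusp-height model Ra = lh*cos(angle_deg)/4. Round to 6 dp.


Ra = 0.088 * cos(66.5) / 4 = 0.008772 mm


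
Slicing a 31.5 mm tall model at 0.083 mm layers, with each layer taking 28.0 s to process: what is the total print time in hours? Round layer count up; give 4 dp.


Layers = ceil(31.5/0.083) = 380
t = 380 * 28.0 / 3600 = 2.9556 hrs


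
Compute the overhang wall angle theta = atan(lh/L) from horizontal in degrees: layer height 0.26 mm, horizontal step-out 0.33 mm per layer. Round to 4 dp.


angle = atan(0.26/0.33) = 38.2338 degrees


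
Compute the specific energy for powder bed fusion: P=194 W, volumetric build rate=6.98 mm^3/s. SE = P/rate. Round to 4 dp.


SE = 194 / 6.98 = 27.7937 J/mm^3


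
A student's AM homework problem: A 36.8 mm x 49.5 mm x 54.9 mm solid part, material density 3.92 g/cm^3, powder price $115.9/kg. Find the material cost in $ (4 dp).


V = 36.8 * 49.5 * 54.9 = 100005.84 mm^3 = 100.00584 cm^3
Mass = 100.00584 * 3.92 / 1000 = 0.39202289 kg
Cost = 0.39202289 * 115.9 = 45.4355 $


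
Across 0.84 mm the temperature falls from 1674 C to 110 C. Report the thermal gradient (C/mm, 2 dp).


G = (1674-110)/0.84 = 1861.9 C/mm


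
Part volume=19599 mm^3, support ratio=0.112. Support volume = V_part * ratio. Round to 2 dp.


V_support = 19599 * 0.112 = 2195.09 mm^3


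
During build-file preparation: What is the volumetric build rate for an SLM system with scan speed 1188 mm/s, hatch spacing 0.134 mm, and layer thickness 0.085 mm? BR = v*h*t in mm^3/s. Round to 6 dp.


Rate = 1188 * 0.134 * 0.085 = 13.53132 mm^3/s


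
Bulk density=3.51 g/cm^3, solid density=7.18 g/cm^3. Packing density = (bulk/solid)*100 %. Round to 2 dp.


Packing = (3.51/7.18)*100 = 48.89 %


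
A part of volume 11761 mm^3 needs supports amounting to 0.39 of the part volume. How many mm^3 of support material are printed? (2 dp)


V_support = 11761 * 0.39 = 4586.79 mm^3


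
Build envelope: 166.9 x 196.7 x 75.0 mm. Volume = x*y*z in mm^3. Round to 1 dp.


V = 166.9 * 196.7 * 75.0 = 2462192.3 mm^3


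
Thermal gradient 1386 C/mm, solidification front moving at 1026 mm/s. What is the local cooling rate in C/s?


CR = 1386 * 1026 = 1422036 C/s


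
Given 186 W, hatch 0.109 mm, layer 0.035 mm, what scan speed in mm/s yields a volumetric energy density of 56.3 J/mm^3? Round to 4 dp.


v = 186 / (56.3*0.109*0.035) = 865.9843 mm/s


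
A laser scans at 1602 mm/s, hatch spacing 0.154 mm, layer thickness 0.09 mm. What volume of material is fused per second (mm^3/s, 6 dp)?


Rate = 1602 * 0.154 * 0.09 = 22.20372 mm^3/s


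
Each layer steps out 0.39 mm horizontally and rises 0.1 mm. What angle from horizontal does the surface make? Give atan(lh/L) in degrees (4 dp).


angle = atan(0.1/0.39) = 14.3814 degrees


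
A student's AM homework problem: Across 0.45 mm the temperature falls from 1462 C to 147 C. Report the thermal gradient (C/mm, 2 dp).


G = (1462-147)/0.45 = 2922.22 C/mm


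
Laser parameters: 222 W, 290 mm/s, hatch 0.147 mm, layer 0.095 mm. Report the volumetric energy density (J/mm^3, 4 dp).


E = 222 / (290*0.147*0.095) = 54.8168 J/mm^3


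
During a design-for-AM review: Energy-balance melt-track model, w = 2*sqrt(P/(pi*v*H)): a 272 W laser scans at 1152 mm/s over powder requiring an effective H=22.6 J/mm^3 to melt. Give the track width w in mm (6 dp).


w = 2*sqrt(272/(pi*1152*22.6)) = 0.115334 mm


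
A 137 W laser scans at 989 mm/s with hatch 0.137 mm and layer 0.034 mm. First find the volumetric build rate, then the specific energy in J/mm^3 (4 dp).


Build rate = 989 * 0.137 * 0.034 = 4.606762 mm^3/s
SE = 137 / 4.606762 = 29.7389 J/mm^3


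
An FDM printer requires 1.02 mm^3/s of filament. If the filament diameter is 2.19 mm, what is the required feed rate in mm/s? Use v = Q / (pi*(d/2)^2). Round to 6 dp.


A = pi*(2.19/2)^2 = 3.766848
v = 1.02 / 3.766848 = 0.270783 mm/s


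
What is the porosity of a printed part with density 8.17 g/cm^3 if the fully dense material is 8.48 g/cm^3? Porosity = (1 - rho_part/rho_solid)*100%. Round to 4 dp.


Porosity = (1-8.17/8.48)*100 = 3.6557 %


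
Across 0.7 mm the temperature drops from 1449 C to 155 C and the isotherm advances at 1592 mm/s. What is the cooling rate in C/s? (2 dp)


G = (1449-155)/0.7 = 1848.57142857 C/mm
CR = 1848.57142857 * 1592 = 2942925.71 C/s


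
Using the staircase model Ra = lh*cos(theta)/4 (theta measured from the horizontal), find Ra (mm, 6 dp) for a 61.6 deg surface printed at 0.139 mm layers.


Ra = 0.139 * cos(61.6) / 4 = 0.016528 mm


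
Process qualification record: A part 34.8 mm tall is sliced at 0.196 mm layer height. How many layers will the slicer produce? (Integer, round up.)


Layers = ceil(34.8/0.196) = 178


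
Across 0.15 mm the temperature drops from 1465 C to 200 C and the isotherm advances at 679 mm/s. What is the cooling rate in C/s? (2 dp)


G = (1465-200)/0.15 = 8433.33333333 C/mm
CR = 8433.33333333 * 679 = 5726233.33 C/s


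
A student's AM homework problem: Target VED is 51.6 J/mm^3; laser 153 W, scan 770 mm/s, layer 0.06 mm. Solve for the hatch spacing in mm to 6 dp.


h = 153 / (51.6*770*0.06) = 0.06418 mm


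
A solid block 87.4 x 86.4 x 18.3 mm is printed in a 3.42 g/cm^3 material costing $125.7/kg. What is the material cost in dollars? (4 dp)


V = 87.4 * 86.4 * 18.3 = 138189.888 mm^3 = 138.189888 cm^3
Mass = 138.189888 * 3.42 / 1000 = 0.47260942 kg
Cost = 0.47260942 * 125.7 = 59.407 $


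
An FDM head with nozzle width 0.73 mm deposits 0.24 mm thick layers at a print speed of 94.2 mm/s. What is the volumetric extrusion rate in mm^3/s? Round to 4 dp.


Rate = 0.73 * 0.24 * 94.2 = 16.5038 mm^3/s


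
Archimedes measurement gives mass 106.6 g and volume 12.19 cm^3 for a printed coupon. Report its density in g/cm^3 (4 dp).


rho = 106.6 / 12.19 = 8.7449 g/cm^3


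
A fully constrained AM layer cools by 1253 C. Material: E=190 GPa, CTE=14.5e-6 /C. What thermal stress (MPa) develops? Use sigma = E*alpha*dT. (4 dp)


sigma = 190*1000 * 14.5e-6 * 1253 = 3452.015 MPa


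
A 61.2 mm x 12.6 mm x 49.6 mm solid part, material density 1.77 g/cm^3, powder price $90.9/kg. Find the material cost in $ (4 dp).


V = 61.2 * 12.6 * 49.6 = 38247.552 mm^3 = 38.247552 cm^3
Mass = 38.247552 * 1.77 / 1000 = 0.06769817 kg
Cost = 0.06769817 * 90.9 = 6.1538 $


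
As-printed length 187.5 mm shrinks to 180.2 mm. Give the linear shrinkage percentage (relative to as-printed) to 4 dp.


Shrinkage = ((187.5-180.2)/187.5)*100 = 3.8933 %


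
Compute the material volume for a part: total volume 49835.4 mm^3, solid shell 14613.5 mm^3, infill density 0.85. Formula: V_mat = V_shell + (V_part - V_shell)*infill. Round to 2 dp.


V_infill = (49835.4 - 14613.5) * 0.85 = 29938.62
V_total = 14613.5 + 29938.62 = 44552.12 mm^3


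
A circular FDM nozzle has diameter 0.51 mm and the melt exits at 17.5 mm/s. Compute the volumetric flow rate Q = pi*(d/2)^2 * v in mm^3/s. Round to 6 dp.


A = pi*(0.51/2)^2 = 0.20428206 mm^2
Q = 0.20428206 * 17.5 = 3.574936 mm^3/s


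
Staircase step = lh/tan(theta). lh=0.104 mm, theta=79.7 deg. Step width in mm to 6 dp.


step = 0.104 / tan(79.7) = 0.0189 mm


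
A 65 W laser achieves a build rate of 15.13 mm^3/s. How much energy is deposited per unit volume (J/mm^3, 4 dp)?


SE = 65 / 15.13 = 4.2961 J/mm^3


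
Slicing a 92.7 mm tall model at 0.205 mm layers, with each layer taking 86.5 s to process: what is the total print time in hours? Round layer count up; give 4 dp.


Layers = ceil(92.7/0.205) = 453
t = 453 * 86.5 / 3600 = 10.8846 hrs


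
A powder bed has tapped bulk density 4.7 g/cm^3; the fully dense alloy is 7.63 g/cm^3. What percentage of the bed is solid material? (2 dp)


Packing = (4.7/7.63)*100 = 61.6 %


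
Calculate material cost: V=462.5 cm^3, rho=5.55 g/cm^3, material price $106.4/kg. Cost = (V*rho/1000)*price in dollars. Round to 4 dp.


Mass = 462.5*5.55/1000 = 2.566875 kg
Cost = 2.566875 * 106.4 = 273.1155 $


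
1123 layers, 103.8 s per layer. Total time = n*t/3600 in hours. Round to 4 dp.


t = 1123 * 103.8 / 3600 = 32.3798 hrs


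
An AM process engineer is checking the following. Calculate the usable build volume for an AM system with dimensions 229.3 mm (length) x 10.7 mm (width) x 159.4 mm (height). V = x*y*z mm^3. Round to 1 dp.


V = 229.3 * 10.7 * 159.4 = 391089.5 mm^3


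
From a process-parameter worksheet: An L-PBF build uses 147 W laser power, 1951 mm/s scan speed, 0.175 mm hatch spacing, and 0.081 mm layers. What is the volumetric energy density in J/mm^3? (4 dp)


E = 147 / (1951*0.175*0.081) = 5.3154 J/mm^3


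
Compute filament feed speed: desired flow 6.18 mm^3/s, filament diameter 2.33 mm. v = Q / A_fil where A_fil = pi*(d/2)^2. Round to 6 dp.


A = pi*(2.33/2)^2 = 4.263848
v = 6.18 / 4.263848 = 1.449395 mm/s


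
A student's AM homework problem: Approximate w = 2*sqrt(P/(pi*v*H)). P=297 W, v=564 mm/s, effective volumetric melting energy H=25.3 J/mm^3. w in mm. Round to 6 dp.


w = 2*sqrt(297/(pi*564*25.3)) = 0.162792 mm


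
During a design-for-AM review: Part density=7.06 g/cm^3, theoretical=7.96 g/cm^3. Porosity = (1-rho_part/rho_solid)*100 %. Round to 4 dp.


Porosity = (1-7.06/7.96)*100 = 11.3065 %


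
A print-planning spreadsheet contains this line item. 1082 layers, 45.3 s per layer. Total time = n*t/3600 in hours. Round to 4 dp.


t = 1082 * 45.3 / 3600 = 13.6152 hrs


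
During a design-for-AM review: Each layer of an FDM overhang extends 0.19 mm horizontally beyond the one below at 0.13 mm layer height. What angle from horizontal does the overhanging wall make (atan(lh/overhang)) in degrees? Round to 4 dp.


angle = atan(0.13/0.19) = 34.3803 degrees


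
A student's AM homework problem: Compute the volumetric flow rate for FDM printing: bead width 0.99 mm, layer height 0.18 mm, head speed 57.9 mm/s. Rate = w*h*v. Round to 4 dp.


Rate = 0.99 * 0.18 * 57.9 = 10.3178 mm^3/s


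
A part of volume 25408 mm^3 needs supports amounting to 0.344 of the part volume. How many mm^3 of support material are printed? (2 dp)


V_support = 25408 * 0.344 = 8740.35 mm^3


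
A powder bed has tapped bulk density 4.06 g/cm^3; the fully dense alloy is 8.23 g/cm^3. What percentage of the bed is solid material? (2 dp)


Packing = (4.06/8.23)*100 = 49.33 %


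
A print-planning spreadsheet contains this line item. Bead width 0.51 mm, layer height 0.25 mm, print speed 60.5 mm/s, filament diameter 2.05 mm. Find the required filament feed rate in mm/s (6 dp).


Q = 0.51 * 0.25 * 60.5 = 7.71375 mm^3/s
A_fil = pi*(2.05/2)^2 = 3.30063578 mm^2
v_feed = 7.71375 / 3.30063578 = 2.33705 mm/s


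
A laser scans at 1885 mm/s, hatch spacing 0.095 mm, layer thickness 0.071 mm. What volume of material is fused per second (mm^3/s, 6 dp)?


Rate = 1885 * 0.095 * 0.071 = 12.714325 mm^3/s


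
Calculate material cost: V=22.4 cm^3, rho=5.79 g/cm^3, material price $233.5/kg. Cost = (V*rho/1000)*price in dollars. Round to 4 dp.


Mass = 22.4*5.79/1000 = 0.129696 kg
Cost = 0.129696 * 233.5 = 30.284 $


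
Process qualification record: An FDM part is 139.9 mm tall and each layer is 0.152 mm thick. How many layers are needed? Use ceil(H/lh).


Layers = ceil(139.9/0.152) = 921


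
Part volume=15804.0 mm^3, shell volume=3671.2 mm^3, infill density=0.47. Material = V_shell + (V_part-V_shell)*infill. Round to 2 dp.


V_infill = (15804.0 - 3671.2) * 0.47 = 5702.42
V_total = 3671.2 + 5702.42 = 9373.62 mm^3


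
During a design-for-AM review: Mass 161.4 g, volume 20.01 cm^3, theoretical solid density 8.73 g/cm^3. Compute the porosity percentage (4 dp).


rho_part = 161.4 / 20.01 = 8.06596702 g/cm^3
Porosity = (1 - 8.06596702/8.73)*100 = 7.6063 %


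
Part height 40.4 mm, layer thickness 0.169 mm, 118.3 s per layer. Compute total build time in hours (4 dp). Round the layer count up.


Layers = ceil(40.4/0.169) = 240
t = 240 * 118.3 / 3600 = 7.8867 hrs


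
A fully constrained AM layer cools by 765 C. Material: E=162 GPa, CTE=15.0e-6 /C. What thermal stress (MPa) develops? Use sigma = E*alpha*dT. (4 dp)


sigma = 162*1000 * 15.0e-6 * 765 = 1858.95 MPa


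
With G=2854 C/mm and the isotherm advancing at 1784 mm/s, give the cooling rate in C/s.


CR = 2854 * 1784 = 5091536 C/s


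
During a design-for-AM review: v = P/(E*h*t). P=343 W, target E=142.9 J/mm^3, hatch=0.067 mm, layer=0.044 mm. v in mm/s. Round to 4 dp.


v = 343 / (142.9*0.067*0.044) = 814.2062 mm/s


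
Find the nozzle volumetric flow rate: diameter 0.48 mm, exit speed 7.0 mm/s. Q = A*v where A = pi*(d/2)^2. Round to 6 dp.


A = pi*(0.48/2)^2 = 0.18095574 mm^2
Q = 0.18095574 * 7.0 = 1.26669 mm^3/s


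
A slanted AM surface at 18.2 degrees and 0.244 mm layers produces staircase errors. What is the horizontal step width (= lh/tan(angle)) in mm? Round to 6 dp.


step = 0.244 / tan(18.2) = 0.74213 mm


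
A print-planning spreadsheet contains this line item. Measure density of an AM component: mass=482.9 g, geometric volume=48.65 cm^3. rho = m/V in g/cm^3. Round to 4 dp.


rho = 482.9 / 48.65 = 9.926 g/cm^3


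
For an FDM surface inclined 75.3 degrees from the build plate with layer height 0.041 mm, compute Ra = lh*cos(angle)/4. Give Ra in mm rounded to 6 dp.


Ra = 0.041 * cos(75.3) / 4 = 0.002601 mm


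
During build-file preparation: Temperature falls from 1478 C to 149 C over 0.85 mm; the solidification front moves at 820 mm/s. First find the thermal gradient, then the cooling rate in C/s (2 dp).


G = (1478-149)/0.85 = 1563.52941176 C/mm
CR = 1563.52941176 * 820 = 1282094.12 C/s


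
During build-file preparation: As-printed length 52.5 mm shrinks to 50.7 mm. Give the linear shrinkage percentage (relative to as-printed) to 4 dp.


Shrinkage = ((52.5-50.7)/52.5)*100 = 3.4286 %


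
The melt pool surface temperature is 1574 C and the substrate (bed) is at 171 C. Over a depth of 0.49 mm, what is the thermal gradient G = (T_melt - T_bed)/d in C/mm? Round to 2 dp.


G = (1574-171)/0.49 = 2863.27 C/mm


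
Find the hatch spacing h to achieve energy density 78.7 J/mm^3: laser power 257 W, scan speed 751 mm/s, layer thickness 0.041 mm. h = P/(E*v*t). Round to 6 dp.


h = 257 / (78.7*751*0.041) = 0.106056 mm


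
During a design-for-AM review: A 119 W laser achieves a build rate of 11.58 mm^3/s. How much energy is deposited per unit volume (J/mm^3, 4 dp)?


SE = 119 / 11.58 = 10.2763 J/mm^3


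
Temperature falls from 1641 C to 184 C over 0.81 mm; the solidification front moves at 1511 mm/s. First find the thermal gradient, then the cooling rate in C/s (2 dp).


G = (1641-184)/0.81 = 1798.7654321 C/mm
CR = 1798.7654321 * 1511 = 2717934.57 C/s


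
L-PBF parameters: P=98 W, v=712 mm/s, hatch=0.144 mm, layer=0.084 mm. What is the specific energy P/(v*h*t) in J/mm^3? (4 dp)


Build rate = 712 * 0.144 * 0.084 = 8.612352 mm^3/s
SE = 98 / 8.612352 = 11.379 J/mm^3


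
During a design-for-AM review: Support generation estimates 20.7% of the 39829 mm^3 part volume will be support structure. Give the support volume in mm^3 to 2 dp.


V_support = 39829 * 0.207 = 8244.6 mm^3


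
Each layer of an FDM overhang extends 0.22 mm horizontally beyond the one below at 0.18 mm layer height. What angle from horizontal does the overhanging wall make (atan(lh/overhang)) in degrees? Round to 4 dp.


angle = atan(0.18/0.22) = 39.2894 degrees


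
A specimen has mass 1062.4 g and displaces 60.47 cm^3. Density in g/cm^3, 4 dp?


rho = 1062.4 / 60.47 = 17.569 g/cm^3


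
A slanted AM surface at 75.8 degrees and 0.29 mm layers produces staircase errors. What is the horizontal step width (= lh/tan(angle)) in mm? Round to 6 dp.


step = 0.29 / tan(75.8) = 0.073381 mm


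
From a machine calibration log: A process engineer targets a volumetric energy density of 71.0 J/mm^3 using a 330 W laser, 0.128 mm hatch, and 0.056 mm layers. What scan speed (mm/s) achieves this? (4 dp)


v = 330 / (71.0*0.128*0.056) = 648.4218 mm/s


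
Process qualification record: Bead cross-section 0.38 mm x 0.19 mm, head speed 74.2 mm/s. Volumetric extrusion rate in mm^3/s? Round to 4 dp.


Rate = 0.38 * 0.19 * 74.2 = 5.3572 mm^3/s


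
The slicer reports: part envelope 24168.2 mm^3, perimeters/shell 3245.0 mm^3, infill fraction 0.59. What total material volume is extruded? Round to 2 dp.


V_infill = (24168.2 - 3245.0) * 0.59 = 12344.69
V_total = 3245.0 + 12344.69 = 15589.69 mm^3
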